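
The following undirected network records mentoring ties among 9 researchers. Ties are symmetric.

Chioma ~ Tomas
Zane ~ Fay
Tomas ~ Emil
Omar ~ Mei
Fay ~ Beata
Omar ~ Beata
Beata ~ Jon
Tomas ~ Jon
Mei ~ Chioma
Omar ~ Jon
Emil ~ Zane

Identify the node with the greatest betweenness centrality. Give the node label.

Tomas

Unnormalized betweenness of each node: Beata:37/6, Chioma:5/2, Emil:23/6, Fay:7/2, Jon:29/6, Mei:11/6, Omar:13/3, Tomas:26/3, Zane:7/3.
Tomas has the largest value, 26/3, making it the main broker — the node through which the most shortest paths run.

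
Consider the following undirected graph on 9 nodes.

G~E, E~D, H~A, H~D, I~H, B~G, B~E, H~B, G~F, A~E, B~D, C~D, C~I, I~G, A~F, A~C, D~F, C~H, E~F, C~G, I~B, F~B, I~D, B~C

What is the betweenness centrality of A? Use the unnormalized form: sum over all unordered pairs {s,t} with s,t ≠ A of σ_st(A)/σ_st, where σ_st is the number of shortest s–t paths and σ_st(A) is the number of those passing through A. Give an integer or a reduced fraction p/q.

7/6

Pairs whose geodesics pass through A — C–F: 1/4; C–E: 1/4; F–H: 1/3; H–E: 1/3.
All other pairs contribute 0.
Summing the contributions gives betweenness(A) = 7/6.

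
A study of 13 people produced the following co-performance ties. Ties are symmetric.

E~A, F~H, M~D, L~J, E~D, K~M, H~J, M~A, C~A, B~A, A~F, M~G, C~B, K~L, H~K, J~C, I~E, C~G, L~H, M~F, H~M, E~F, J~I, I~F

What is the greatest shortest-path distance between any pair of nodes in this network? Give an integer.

Eccentricity of each node (its greatest distance to any other): A:3, B:3, C:3, D:3, E:3, F:2, G:3, H:3, I:3, J:3, K:3, L:3, M:2.
The maximum eccentricity is 3, realized for instance by the pair K–I via K – M – F – I. So the diameter is 3.

3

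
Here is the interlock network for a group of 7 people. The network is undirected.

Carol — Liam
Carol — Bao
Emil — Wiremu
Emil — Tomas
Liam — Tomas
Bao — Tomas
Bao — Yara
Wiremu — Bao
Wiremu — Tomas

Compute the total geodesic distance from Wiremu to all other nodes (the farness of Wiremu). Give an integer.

9

Distances from Wiremu: Bao:1, Carol:2, Emil:1, Liam:2, Tomas:1, Yara:2.
Sum = 1 + 2 + 1 + 2 + 1 + 2 = 9.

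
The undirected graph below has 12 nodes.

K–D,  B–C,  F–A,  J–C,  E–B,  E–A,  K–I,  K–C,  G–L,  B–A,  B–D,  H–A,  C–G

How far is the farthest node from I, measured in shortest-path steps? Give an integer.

Distances from I: A:4, B:3, C:2, D:2, E:4, F:5, G:3, H:5, J:3, K:1, L:4.
The largest is 5 (to H and F), so the eccentricity of I is 5.

5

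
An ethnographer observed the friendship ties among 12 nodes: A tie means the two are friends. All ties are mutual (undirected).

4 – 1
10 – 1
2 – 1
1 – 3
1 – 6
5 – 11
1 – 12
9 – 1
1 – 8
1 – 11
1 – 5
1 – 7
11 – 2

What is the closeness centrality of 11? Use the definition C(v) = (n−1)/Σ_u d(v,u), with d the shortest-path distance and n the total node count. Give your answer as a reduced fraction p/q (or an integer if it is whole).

Distances from 11: 1:1, 2:1, 3:2, 4:2, 5:1, 6:2, 7:2, 8:2, 9:2, 10:2, 12:2. Sum = 19.
n = 12, so closeness = 11/19.

11/19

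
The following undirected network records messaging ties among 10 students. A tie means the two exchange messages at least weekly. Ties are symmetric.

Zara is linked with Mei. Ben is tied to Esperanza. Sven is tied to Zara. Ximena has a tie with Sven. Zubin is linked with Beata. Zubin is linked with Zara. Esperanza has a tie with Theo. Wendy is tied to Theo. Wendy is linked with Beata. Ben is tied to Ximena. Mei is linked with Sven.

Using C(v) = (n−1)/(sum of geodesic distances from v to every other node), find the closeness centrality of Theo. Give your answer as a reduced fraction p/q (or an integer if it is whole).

9/25

Distances from Theo: Beata:2, Ben:2, Esperanza:1, Mei:5, Sven:4, Wendy:1, Ximena:3, Zara:4, Zubin:3. Sum = 25.
n = 10, so closeness = 9/25.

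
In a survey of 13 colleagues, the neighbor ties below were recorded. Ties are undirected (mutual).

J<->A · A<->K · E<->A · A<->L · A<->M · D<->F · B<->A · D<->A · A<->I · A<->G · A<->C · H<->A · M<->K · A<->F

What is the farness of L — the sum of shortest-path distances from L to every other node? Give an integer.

23

Distances from L: A:1, B:2, C:2, D:2, E:2, F:2, G:2, H:2, I:2, J:2, K:2, M:2.
Sum = 1 + 2 + 2 + 2 + 2 + 2 + 2 + 2 + 2 + 2 + 2 + 2 = 23.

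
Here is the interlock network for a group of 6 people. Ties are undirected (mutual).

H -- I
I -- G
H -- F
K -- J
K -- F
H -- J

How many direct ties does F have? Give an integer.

2

F is directly tied to H and K. That is 2 neighbors, so the degree of F is 2.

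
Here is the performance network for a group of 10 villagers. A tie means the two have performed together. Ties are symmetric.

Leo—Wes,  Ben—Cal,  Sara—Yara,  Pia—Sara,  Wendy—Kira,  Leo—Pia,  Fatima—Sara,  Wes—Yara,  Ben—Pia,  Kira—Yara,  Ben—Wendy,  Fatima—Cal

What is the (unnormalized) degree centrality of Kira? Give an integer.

Kira is directly tied to Wendy and Yara. That is 2 neighbors, so the degree of Kira is 2.

2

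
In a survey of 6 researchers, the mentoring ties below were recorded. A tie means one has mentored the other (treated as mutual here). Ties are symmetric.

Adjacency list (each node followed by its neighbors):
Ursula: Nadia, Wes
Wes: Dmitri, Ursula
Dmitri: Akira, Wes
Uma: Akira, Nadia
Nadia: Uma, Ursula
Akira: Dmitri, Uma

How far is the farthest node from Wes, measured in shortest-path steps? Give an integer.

3

Distances from Wes: Akira:2, Dmitri:1, Nadia:2, Uma:3, Ursula:1.
The largest is 3 (to Uma), so the eccentricity of Wes is 3.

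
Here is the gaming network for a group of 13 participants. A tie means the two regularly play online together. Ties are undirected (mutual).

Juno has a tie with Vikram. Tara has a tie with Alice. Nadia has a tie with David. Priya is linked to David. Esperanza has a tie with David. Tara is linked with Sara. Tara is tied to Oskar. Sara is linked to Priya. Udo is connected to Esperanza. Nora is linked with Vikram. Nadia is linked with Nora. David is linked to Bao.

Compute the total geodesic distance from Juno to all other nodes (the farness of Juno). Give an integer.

Distances from Juno: Alice:8, Bao:5, David:4, Esperanza:5, Nadia:3, Nora:2, Oskar:8, Priya:5, Sara:6, Tara:7, Udo:6, Vikram:1.
Sum = 8 + 5 + 4 + 5 + 3 + 2 + 8 + 5 + 6 + 7 + 6 + 1 = 60.

60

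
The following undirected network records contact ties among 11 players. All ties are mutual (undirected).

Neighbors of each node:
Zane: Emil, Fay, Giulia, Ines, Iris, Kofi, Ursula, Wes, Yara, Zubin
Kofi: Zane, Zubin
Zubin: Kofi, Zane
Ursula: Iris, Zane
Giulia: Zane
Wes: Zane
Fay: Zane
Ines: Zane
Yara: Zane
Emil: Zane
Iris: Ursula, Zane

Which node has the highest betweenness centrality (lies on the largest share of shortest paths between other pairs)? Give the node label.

Unnormalized betweenness of each node: Emil:0, Fay:0, Giulia:0, Ines:0, Iris:0, Kofi:0, Ursula:0, Wes:0, Yara:0, Zane:43, Zubin:0.
Zane has the largest value, 43, making it the main broker — the node through which the most shortest paths run.

Zane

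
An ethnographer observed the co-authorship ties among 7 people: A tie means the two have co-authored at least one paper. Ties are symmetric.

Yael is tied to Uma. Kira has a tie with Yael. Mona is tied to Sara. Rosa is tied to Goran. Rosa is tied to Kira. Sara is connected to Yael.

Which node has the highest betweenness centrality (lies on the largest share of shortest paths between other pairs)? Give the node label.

Yael

Unnormalized betweenness of each node: Goran:0, Kira:8, Mona:0, Rosa:5, Sara:5, Uma:0, Yael:11.
Yael has the largest value, 11, making it the main broker — the node through which the most shortest paths run.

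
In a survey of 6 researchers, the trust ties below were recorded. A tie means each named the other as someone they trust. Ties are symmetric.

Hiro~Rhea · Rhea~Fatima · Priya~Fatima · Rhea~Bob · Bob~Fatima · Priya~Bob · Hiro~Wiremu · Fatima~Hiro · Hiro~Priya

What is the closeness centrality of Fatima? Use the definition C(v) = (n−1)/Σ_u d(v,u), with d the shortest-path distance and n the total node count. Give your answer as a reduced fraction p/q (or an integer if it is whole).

5/6

Distances from Fatima: Bob:1, Hiro:1, Priya:1, Rhea:1, Wiremu:2. Sum = 6.
n = 6, so closeness = 5/6.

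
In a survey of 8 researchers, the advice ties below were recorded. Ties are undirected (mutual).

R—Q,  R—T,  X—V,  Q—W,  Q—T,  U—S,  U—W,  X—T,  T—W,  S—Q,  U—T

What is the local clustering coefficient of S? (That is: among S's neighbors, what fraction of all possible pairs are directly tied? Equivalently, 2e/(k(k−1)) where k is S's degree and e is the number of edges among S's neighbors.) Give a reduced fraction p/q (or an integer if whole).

S's neighbors: Q and U (k = 2).
Possible neighbor pairs: C(2,2) = 1. Edges among them: none → e = 0.
Clustering(S) = 0/1.

0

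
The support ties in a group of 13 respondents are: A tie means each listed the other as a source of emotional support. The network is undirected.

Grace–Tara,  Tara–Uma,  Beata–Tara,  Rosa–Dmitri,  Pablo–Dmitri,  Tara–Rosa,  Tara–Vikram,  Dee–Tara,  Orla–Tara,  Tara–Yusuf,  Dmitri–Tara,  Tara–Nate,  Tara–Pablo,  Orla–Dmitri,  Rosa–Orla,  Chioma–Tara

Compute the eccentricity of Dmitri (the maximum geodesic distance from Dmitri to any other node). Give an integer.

2

Distances from Dmitri: Beata:2, Chioma:2, Dee:2, Grace:2, Nate:2, Orla:1, Pablo:1, Rosa:1, Tara:1, Uma:2, Vikram:2, Yusuf:2.
The largest is 2 (to Nate, Yusuf, Vikram, Dee, Beata, Uma, Grace, and Chioma), so the eccentricity of Dmitri is 2.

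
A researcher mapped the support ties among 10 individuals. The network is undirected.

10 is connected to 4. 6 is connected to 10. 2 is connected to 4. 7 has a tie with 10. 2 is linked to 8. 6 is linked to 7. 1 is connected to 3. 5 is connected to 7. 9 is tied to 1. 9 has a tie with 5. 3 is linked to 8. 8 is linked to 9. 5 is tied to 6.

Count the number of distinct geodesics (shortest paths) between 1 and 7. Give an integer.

The shortest distance is 3, and the only length-3 path is 1–9–5–7. So there is exactly 1 shortest path.

1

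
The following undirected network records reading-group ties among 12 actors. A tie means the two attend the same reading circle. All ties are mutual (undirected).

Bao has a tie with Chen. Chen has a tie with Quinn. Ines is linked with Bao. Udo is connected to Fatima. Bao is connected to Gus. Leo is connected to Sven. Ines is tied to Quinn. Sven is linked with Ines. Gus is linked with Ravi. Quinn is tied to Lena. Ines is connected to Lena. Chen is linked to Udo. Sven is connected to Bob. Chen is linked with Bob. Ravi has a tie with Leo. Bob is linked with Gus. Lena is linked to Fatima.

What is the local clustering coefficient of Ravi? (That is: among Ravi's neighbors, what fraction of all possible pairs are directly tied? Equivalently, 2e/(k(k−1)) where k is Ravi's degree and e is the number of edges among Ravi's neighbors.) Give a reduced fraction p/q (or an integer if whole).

0

Ravi's neighbors: Gus and Leo (k = 2).
Possible neighbor pairs: C(2,2) = 1. Edges among them: none → e = 0.
Clustering(Ravi) = 0/1.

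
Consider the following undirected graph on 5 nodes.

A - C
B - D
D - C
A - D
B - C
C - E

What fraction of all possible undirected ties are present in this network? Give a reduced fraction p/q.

3/5

There are 6 edges and 5 nodes, so the maximum possible is C(5,2) = 10.
Density = 6/10 = 3/5.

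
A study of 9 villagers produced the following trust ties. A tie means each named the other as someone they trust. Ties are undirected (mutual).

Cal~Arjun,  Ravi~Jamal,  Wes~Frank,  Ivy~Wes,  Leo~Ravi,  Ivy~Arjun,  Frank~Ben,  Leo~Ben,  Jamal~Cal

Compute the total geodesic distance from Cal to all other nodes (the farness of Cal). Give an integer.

Distances from Cal: Arjun:1, Ben:4, Frank:4, Ivy:2, Jamal:1, Leo:3, Ravi:2, Wes:3.
Sum = 1 + 4 + 4 + 2 + 1 + 3 + 2 + 3 = 20.

20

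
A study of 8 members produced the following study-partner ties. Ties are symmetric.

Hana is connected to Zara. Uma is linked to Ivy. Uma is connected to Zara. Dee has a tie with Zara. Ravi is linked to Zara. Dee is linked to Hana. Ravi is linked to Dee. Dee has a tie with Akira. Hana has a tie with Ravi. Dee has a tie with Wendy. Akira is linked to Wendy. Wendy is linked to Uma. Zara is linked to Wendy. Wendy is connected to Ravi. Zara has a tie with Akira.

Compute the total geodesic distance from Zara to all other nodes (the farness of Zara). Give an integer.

Distances from Zara: Akira:1, Dee:1, Hana:1, Ivy:2, Ravi:1, Uma:1, Wendy:1.
Sum = 1 + 1 + 1 + 2 + 1 + 1 + 1 = 8.

8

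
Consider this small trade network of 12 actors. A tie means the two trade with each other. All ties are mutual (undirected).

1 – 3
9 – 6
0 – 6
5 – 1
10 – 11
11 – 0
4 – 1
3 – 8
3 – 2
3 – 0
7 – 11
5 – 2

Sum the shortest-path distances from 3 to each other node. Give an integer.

Distances from 3: 0:1, 1:1, 2:1, 4:2, 5:2, 6:2, 7:3, 8:1, 9:3, 10:3, 11:2.
Sum = 1 + 1 + 1 + 2 + 2 + 2 + 3 + 1 + 3 + 3 + 2 = 21.

21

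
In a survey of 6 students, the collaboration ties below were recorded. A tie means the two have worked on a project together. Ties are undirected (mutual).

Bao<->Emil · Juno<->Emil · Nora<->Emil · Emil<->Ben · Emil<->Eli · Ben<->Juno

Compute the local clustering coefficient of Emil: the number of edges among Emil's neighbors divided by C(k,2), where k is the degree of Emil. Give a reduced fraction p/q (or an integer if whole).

1/10

Emil's neighbors: Bao, Ben, Eli, Juno, and Nora (k = 5).
Possible neighbor pairs: C(5,2) = 10. Edges among them: Ben–Juno → e = 1.
Clustering(Emil) = 1/10.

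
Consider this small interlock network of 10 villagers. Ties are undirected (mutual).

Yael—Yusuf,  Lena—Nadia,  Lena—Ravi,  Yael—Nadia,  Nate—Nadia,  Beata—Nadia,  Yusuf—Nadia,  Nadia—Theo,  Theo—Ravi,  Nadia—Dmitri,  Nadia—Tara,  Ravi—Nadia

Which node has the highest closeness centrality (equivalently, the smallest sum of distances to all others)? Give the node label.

Nadia

Farness (sum of distances to all others) for each node — Beata:17, Dmitri:17, Lena:16, Nadia:9, Nate:17, Ravi:15, Tara:17, Theo:16, Yael:16, Yusuf:16.
The smallest farness is 9, for Nadia, so Nadia has the highest closeness.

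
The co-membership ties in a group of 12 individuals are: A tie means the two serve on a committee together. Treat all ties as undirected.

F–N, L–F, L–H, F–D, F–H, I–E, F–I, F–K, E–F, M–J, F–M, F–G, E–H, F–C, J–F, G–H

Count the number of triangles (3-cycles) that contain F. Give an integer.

5

F's neighbors: C, D, E, G, H, I, J, K, L, M, and N.
Neighbor pairs that are themselves tied: F–E–H; F–E–I; F–G–H; F–H–L; F–J–M. Each forms one triangle with F, for 5 in total.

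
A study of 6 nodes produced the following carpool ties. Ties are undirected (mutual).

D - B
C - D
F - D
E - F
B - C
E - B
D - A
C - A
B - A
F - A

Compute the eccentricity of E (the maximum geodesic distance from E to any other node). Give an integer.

2

Distances from E: A:2, B:1, C:2, D:2, F:1.
The largest is 2 (to C, D, and A), so the eccentricity of E is 2.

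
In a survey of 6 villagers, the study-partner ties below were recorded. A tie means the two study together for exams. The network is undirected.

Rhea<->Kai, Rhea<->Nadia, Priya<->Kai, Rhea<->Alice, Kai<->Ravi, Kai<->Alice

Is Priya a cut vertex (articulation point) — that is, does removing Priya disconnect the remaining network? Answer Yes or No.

Even without Priya, every remaining node can still reach every other (the residual graph is connected), so Priya is not a cut vertex.

No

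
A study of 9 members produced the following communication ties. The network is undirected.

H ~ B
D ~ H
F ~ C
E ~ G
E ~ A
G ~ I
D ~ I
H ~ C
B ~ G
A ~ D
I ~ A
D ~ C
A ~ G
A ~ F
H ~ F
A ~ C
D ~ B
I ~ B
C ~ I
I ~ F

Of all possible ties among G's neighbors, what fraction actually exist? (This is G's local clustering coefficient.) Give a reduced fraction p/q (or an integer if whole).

1/2

G's neighbors: A, B, E, and I (k = 4).
Possible neighbor pairs: C(4,2) = 6. Edges among them: A–E, A–I, B–I → e = 3.
Clustering(G) = 3/6 = 1/2.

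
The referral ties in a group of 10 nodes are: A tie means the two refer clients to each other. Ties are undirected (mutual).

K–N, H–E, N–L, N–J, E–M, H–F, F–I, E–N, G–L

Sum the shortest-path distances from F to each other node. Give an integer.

Distances from F: E:2, G:5, H:1, I:1, J:4, K:4, L:4, M:3, N:3.
Sum = 2 + 5 + 1 + 1 + 4 + 4 + 4 + 3 + 3 = 27.

27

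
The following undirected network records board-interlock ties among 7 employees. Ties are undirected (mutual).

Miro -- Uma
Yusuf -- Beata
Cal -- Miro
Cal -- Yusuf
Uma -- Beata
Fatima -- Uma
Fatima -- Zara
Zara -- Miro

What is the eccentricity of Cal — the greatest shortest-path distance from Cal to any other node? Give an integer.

3

Distances from Cal: Beata:2, Fatima:3, Miro:1, Uma:2, Yusuf:1, Zara:2.
The largest is 3 (to Fatima), so the eccentricity of Cal is 3.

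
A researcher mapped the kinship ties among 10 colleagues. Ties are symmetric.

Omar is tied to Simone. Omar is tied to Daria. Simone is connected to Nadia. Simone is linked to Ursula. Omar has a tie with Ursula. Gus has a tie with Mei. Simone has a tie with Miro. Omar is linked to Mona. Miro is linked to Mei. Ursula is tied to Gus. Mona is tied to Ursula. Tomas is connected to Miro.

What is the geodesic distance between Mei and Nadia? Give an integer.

One shortest route is Mei – Miro – Simone – Nadia, which uses 3 edges, and at distance 2 from Mei we only reach {Simone, Tomas, Ursula}, which does not include Nadia. So d(Mei,Nadia) = 3.

3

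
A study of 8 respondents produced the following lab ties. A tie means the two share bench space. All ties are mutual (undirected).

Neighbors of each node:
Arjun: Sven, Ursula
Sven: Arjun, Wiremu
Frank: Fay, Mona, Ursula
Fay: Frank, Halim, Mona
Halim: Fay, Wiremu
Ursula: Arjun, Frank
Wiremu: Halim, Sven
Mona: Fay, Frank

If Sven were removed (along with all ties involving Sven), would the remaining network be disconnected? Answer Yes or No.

No

Even without Sven, every remaining node can still reach every other (the residual graph is connected), so Sven is not a cut vertex.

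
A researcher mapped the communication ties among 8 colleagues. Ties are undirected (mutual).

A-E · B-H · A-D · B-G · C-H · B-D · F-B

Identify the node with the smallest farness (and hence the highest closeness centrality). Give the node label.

Farness (sum of distances to all others) for each node — A:17, B:11, C:21, D:13, E:23, F:17, G:17, H:15.
The smallest farness is 11, for B, so B has the highest closeness.

B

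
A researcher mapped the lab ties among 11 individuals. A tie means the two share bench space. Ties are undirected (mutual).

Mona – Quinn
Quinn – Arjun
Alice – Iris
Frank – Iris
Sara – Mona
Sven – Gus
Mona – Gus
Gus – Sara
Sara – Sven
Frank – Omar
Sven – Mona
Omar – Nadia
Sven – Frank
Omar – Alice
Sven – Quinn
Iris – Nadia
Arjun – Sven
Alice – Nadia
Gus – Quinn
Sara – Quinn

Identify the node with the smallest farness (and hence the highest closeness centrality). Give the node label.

Farness (sum of distances to all others) for each node — Alice:28, Arjun:24, Frank:17, Gus:22, Iris:22, Mona:22, Nadia:28, Omar:22, Quinn:21, Sara:22, Sven:16.
The smallest farness is 16, for Sven, so Sven has the highest closeness.

Sven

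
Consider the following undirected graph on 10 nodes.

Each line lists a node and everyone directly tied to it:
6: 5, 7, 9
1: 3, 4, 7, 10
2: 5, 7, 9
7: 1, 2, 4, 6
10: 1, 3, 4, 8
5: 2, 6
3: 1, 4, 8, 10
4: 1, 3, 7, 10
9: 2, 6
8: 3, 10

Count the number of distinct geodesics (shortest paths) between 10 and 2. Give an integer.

The shortest distance is 3. The length-3 paths are: 10–1–7–2; 10–4–7–2.
That gives 2 distinct shortest paths.

2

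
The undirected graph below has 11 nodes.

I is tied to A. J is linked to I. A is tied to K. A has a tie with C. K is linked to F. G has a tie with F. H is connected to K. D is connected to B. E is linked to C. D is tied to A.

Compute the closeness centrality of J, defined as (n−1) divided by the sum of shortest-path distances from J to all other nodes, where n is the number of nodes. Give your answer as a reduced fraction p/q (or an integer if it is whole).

10/33

Distances from J: A:2, B:4, C:3, D:3, E:4, F:4, G:5, H:4, I:1, K:3. Sum = 33.
n = 11, so closeness = 10/33.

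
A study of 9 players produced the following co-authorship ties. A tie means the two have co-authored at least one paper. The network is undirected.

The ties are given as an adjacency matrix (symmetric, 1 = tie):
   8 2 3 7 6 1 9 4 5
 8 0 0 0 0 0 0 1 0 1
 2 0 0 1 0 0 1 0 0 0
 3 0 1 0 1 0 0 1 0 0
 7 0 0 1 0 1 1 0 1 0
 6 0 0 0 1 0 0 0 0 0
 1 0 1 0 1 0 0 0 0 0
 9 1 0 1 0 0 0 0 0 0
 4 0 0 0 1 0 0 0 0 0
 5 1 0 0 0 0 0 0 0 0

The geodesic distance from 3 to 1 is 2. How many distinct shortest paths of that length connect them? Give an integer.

2

The shortest distance is 2. The length-2 paths are: 3–2–1; 3–7–1.
That gives 2 distinct shortest paths.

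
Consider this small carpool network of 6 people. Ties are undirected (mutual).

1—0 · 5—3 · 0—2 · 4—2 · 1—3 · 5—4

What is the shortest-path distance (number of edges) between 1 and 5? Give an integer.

One shortest route is 1 – 3 – 5, which uses 2 edges, and 1 and 5 are not directly tied, so nothing shorter exists. So d(1,5) = 2.

2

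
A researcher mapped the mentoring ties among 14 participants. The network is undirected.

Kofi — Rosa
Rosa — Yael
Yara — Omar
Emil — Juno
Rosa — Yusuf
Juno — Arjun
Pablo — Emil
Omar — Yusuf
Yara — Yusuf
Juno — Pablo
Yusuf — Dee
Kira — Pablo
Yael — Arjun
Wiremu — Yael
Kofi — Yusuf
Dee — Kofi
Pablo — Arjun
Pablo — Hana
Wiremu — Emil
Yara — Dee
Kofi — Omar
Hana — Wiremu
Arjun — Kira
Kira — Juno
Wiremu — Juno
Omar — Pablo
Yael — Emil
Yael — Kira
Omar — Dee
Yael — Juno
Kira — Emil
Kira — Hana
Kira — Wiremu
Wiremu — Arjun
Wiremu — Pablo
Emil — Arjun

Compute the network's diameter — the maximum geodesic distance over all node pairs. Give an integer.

3

Eccentricity of each node (its greatest distance to any other): Arjun:3, Dee:3, Emil:3, Hana:3, Juno:3, Kira:3, Kofi:3, Omar:3, Pablo:3, Rosa:3, Wiremu:3, Yael:3, Yara:3, Yusuf:3.
The maximum eccentricity is 3, realized for instance by the pair Emil–Dee via Emil – Pablo – Omar – Dee. So the diameter is 3.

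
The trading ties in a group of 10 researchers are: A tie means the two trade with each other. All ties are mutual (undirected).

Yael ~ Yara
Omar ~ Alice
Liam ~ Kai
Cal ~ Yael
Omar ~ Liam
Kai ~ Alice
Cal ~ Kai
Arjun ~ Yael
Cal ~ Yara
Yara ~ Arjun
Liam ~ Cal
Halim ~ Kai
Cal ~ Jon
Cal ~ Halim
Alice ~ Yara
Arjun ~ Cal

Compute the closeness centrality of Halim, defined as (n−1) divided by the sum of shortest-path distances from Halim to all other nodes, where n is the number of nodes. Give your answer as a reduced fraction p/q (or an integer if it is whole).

Distances from Halim: Alice:2, Arjun:2, Cal:1, Jon:2, Kai:1, Liam:2, Omar:3, Yael:2, Yara:2. Sum = 17.
n = 10, so closeness = 9/17.

9/17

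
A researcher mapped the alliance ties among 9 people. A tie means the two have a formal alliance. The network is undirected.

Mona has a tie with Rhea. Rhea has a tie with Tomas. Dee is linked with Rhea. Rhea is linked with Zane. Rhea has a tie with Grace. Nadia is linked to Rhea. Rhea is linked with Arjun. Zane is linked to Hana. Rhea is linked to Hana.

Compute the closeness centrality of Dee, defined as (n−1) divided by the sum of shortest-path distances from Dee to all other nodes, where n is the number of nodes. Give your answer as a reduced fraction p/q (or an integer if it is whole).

8/15

Distances from Dee: Arjun:2, Grace:2, Hana:2, Mona:2, Nadia:2, Rhea:1, Tomas:2, Zane:2. Sum = 15.
n = 9, so closeness = 8/15.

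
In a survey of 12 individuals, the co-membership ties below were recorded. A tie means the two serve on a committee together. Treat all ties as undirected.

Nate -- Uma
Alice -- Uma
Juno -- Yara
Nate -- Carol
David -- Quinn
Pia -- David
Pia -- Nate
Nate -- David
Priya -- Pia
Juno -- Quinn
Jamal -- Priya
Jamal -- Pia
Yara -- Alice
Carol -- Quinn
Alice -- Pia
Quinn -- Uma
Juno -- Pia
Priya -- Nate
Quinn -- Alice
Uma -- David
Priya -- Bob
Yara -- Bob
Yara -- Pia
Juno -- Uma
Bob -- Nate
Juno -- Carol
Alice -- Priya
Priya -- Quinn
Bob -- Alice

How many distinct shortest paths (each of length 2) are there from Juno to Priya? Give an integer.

The shortest distance is 2. The length-2 paths are: Juno–Quinn–Priya; Juno–Pia–Priya.
That gives 2 distinct shortest paths.

2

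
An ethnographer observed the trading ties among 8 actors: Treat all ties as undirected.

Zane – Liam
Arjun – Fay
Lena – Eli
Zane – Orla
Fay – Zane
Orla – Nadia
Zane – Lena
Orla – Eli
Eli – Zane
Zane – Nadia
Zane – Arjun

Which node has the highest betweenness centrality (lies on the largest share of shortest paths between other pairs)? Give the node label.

Unnormalized betweenness of each node: Arjun:0, Eli:1/2, Fay:0, Lena:0, Liam:0, Nadia:0, Orla:1/2, Zane:16.
Zane has the largest value, 16, making it the main broker — the node through which the most shortest paths run.

Zane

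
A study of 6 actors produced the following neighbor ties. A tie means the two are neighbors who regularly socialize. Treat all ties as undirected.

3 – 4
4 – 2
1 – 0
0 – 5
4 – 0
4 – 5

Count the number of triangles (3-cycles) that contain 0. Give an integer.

0's neighbors: 1, 4, and 5.
Neighbor pairs that are themselves tied: 0–4–5. Each forms one triangle with 0, for 1 in total.

1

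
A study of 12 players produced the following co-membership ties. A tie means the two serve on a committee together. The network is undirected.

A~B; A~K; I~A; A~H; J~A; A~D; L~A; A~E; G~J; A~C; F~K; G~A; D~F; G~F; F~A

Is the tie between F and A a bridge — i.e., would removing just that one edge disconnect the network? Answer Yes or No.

Even without that edge, F still reaches A via F – K – A, so the network stays connected. Not a bridge.

No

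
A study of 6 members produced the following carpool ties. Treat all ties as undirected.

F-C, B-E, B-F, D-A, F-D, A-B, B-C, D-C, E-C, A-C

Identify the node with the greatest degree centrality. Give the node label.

C

Degrees — A:3, B:4, C:5, D:3, E:2, F:3.
The maximum is 5, attained only by C.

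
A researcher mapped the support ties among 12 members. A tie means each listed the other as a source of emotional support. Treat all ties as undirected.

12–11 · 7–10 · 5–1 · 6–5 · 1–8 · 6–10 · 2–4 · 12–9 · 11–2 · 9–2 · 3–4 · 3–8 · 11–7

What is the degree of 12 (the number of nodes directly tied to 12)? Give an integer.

12 is directly tied to 9 and 11. That is 2 neighbors, so the degree of 12 is 2.

2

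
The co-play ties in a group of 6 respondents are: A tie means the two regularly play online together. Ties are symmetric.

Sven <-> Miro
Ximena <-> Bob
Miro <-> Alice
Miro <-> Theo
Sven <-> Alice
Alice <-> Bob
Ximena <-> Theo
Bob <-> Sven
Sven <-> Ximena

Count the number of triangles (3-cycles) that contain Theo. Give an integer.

0

Theo's neighbors are Miro and Ximena, but none of them are tied to each other, so no triangle contains Theo.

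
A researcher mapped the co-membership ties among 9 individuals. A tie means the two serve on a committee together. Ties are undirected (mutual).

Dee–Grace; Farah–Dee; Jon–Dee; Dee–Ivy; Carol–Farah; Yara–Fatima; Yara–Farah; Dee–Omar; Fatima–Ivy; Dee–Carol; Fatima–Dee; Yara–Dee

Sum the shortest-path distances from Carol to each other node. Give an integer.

Distances from Carol: Dee:1, Farah:1, Fatima:2, Grace:2, Ivy:2, Jon:2, Omar:2, Yara:2.
Sum = 1 + 1 + 2 + 2 + 2 + 2 + 2 + 2 = 14.

14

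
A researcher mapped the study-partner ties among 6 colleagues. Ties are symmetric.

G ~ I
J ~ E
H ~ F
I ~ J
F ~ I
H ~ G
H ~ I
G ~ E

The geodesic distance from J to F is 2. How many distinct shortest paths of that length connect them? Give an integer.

1

The shortest distance is 2, and the only length-2 path is J–I–F. So there is exactly 1 shortest path.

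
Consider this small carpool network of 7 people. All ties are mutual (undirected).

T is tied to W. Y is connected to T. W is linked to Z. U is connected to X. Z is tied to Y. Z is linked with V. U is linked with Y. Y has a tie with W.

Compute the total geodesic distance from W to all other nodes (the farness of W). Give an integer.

Distances from W: T:1, U:2, V:2, X:3, Y:1, Z:1.
Sum = 1 + 2 + 2 + 3 + 1 + 1 = 10.

10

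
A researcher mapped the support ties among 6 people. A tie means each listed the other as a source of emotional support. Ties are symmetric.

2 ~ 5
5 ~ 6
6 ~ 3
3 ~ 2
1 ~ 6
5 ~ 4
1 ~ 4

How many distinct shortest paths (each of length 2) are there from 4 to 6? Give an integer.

The shortest distance is 2. The length-2 paths are: 4–1–6; 4–5–6.
That gives 2 distinct shortest paths.

2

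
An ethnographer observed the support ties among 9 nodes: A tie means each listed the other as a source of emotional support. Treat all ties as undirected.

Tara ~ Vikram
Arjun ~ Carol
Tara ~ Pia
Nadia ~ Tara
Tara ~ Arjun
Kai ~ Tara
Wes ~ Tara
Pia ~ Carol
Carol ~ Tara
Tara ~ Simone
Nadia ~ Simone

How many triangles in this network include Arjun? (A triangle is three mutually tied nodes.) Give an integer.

1

Arjun's neighbors: Carol and Tara.
Neighbor pairs that are themselves tied: Arjun–Carol–Tara. Each forms one triangle with Arjun, for 1 in total.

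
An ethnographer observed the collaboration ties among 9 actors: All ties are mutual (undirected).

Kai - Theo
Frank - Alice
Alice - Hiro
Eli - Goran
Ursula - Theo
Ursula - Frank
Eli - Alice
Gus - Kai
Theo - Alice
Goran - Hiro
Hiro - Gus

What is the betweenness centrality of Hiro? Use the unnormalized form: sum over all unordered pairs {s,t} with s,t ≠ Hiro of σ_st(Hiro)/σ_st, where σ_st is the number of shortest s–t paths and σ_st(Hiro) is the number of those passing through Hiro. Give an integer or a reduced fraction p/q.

7

Pairs whose geodesics pass through Hiro — Gus–Frank: 1; Gus–Alice: 1; Gus–Eli: 2/2; Gus–Goran: 1; Kai–Goran: 1; Theo–Goran: 1/2; Ursula–Goran: 2/4; Frank–Goran: 1/2; Alice–Goran: 1/2.
All other pairs contribute 0.
Summing the contributions gives betweenness(Hiro) = 7.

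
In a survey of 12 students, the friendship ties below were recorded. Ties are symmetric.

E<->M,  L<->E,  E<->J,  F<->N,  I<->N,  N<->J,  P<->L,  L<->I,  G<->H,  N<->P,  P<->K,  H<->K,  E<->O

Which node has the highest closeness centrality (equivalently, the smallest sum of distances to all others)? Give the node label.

P

Farness (sum of distances to all others) for each node — E:25, F:33, G:46, H:36, I:28, J:26, K:28, L:23, M:35, N:23, O:35, P:22.
The smallest farness is 22, for P, so P has the highest closeness.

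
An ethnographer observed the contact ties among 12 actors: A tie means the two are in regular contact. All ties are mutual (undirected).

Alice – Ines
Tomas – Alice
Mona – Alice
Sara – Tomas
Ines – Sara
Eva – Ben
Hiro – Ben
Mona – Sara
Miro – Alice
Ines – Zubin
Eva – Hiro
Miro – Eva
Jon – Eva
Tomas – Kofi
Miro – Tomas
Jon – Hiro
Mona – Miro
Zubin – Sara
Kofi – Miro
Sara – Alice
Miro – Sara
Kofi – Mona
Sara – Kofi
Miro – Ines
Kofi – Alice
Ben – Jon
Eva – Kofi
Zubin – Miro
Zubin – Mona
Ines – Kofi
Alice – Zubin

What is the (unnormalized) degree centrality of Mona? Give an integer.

Mona is directly tied to Alice, Kofi, Miro, Sara, and Zubin. That is 5 neighbors, so the degree of Mona is 5.

5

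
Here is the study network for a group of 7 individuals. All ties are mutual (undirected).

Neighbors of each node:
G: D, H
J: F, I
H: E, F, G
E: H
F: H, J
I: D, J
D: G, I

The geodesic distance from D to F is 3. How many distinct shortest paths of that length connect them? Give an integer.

2

The shortest distance is 3. The length-3 paths are: D–I–J–F; D–G–H–F.
That gives 2 distinct shortest paths.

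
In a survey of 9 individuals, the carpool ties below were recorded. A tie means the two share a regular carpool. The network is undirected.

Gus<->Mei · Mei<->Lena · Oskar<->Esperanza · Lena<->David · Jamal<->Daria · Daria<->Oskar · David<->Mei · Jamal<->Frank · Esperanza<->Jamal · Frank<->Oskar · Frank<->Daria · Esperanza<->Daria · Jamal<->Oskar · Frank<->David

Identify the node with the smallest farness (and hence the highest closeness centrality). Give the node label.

Frank

Farness (sum of distances to all others) for each node — Daria:16, David:14, Esperanza:21, Frank:13, Gus:25, Jamal:16, Lena:19, Mei:18, Oskar:16.
The smallest farness is 13, for Frank, so Frank has the highest closeness.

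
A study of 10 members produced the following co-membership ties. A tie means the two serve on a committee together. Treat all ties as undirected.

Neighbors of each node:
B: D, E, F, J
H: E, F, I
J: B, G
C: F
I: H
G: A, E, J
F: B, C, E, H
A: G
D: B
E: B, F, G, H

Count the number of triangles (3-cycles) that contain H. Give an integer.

1

H's neighbors: E, F, and I.
Neighbor pairs that are themselves tied: H–E–F. Each forms one triangle with H, for 1 in total.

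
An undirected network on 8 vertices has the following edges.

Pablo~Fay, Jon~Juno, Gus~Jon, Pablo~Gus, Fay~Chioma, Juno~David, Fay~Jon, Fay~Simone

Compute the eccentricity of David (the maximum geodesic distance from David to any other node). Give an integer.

4

Distances from David: Chioma:4, Fay:3, Gus:3, Jon:2, Juno:1, Pablo:4, Simone:4.
The largest is 4 (to Pablo, Chioma, and Simone), so the eccentricity of David is 4.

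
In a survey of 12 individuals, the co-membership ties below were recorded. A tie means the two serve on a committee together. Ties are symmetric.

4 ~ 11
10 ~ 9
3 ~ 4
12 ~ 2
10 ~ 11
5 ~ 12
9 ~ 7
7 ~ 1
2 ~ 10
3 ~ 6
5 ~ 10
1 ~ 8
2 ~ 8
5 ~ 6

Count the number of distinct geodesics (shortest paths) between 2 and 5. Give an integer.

2

The shortest distance is 2. The length-2 paths are: 2–12–5; 2–10–5.
That gives 2 distinct shortest paths.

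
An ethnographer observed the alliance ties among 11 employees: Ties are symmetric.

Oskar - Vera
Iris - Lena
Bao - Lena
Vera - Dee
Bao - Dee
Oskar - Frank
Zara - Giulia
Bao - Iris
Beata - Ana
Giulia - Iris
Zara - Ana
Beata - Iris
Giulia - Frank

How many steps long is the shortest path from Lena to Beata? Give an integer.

2

One shortest route is Lena – Iris – Beata, which uses 2 edges, and Lena and Beata are not directly tied, so nothing shorter exists. So d(Lena,Beata) = 2.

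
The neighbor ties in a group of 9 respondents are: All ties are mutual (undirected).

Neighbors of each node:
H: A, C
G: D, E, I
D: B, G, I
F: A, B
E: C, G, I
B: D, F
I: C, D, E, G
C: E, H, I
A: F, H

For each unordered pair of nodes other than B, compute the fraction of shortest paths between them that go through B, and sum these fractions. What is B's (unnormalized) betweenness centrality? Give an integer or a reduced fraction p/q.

5

Pairs whose geodesics pass through B — E–F: 2/3; A–D: 1; A–G: 1/3; F–D: 1; F–G: 1; F–I: 1.
All other pairs contribute 0.
Summing the contributions gives betweenness(B) = 5.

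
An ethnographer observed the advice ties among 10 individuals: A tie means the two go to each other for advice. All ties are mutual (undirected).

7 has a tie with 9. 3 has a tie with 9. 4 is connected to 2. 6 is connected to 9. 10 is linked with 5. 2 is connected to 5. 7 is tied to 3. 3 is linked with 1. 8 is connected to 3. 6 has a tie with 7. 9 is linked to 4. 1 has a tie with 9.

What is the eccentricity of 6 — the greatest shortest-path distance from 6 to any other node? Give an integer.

Distances from 6: 1:2, 2:3, 3:2, 4:2, 5:4, 7:1, 8:3, 9:1, 10:5.
The largest is 5 (to 10), so the eccentricity of 6 is 5.

5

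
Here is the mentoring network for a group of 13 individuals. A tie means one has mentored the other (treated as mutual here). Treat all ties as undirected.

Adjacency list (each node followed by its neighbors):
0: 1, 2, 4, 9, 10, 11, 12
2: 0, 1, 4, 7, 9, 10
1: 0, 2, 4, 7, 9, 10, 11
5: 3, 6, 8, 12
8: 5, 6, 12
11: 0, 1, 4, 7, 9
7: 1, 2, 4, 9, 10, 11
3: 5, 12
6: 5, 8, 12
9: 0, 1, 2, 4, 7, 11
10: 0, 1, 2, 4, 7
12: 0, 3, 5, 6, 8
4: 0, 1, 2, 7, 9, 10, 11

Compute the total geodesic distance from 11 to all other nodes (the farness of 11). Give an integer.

23

Distances from 11: 0:1, 1:1, 2:2, 3:3, 4:1, 5:3, 6:3, 7:1, 8:3, 9:1, 10:2, 12:2.
Sum = 1 + 1 + 2 + 3 + 1 + 3 + 3 + 1 + 3 + 1 + 2 + 2 = 23.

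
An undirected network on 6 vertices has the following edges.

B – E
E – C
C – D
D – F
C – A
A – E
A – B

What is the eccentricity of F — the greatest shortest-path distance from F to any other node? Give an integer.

4

Distances from F: A:3, B:4, C:2, D:1, E:3.
The largest is 4 (to B), so the eccentricity of F is 4.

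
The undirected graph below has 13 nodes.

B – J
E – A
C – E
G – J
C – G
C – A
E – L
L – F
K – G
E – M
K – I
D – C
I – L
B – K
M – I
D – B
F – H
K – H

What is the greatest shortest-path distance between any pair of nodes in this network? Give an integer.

Eccentricity of each node (its greatest distance to any other): A:4, B:3, C:3, D:4, E:3, F:4, G:3, H:4, I:3, J:4, K:3, L:4, M:4.
The maximum eccentricity is 4, realized for instance by the pair J–F via J – G – K – H – F. So the diameter is 4.

4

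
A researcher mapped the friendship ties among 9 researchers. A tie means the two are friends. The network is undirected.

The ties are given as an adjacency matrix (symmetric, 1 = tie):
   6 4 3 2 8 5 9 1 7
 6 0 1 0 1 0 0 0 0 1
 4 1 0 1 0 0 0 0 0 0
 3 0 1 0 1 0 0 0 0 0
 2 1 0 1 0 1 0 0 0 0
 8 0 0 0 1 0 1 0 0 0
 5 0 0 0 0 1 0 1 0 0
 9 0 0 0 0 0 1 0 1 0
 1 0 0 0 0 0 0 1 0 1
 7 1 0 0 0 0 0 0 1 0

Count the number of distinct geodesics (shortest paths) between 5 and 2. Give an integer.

1

The shortest distance is 2, and the only length-2 path is 5–8–2. So there is exactly 1 shortest path.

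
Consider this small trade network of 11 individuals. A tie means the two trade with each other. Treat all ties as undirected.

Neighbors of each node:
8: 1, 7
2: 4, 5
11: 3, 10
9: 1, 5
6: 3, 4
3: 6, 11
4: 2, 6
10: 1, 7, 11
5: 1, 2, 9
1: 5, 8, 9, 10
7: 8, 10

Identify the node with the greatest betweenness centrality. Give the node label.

Unnormalized betweenness of each node: 1:52/3, 2:17/2, 3:13/2, 4:35/6, 5:23/2, 6:29/6, 7:11/6, 8:7/3, 9:0, 10:89/6, 11:19/2.
1 has the largest value, 52/3, making it the main broker — the node through which the most shortest paths run.

1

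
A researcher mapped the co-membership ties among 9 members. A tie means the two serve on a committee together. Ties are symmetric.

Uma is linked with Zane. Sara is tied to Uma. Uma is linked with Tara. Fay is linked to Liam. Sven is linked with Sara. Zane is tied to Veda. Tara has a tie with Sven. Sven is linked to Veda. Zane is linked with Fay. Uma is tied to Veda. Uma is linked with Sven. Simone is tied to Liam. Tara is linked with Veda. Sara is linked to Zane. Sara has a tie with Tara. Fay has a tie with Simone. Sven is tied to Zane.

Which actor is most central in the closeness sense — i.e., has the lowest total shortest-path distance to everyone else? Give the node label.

Farness (sum of distances to all others) for each node — Fay:14, Liam:20, Sara:14, Simone:20, Sven:13, Tara:17, Uma:13, Veda:14, Zane:11.
The smallest farness is 11, for Zane, so Zane has the highest closeness.

Zane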